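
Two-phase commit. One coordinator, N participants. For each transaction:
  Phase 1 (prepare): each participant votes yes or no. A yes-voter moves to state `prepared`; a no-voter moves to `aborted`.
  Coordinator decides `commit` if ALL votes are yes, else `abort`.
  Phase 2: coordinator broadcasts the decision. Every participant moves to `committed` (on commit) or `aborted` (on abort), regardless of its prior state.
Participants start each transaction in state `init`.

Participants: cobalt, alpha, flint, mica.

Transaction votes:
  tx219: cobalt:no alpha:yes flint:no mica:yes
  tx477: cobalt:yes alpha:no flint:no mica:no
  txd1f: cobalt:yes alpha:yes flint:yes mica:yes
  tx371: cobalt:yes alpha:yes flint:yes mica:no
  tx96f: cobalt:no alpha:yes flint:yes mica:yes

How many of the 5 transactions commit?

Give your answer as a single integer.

tx219: no from cobalt, flint -> abort (commits=0)
tx477: no from alpha, flint, mica -> abort (commits=0)
txd1f: all yes -> commit (commits=1)
tx371: no from mica -> abort (commits=1)
tx96f: no from cobalt -> abort (commits=1)

Answer: 1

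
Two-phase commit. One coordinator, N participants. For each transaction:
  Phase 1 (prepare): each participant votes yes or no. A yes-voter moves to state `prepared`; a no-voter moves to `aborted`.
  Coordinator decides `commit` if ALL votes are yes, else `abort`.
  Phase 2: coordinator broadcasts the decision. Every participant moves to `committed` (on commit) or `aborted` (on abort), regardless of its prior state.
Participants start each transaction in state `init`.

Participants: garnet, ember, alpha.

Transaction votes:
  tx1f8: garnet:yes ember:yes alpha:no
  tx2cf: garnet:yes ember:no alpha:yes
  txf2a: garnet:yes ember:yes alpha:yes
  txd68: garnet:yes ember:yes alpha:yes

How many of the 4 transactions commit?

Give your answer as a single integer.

tx1f8: no from alpha -> abort (commits=0)
tx2cf: no from ember -> abort (commits=0)
txf2a: all yes -> commit (commits=1)
txd68: all yes -> commit (commits=2)

Answer: 2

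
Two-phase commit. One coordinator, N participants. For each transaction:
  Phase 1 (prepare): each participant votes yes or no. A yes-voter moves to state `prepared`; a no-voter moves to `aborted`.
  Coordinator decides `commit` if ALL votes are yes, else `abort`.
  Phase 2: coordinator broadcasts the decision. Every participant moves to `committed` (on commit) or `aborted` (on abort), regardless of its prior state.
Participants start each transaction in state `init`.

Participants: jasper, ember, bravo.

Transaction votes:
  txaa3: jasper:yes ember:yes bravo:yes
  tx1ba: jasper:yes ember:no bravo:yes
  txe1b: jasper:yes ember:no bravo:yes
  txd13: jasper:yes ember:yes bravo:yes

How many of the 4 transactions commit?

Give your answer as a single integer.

txaa3: all yes -> commit (commits=1)
tx1ba: no from ember -> abort (commits=1)
txe1b: no from ember -> abort (commits=1)
txd13: all yes -> commit (commits=2)

Answer: 2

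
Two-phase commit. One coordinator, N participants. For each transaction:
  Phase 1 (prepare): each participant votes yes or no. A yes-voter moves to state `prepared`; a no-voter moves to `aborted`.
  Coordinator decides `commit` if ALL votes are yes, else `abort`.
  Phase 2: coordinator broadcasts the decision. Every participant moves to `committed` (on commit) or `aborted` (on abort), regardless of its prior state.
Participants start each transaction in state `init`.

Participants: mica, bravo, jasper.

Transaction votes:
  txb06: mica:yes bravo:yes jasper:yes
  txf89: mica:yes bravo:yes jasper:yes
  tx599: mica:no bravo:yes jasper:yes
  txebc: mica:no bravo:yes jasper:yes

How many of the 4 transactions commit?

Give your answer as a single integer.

Answer: 2

Derivation:
txb06: all yes -> commit (commits=1)
txf89: all yes -> commit (commits=2)
tx599: no from mica -> abort (commits=2)
txebc: no from mica -> abort (commits=2)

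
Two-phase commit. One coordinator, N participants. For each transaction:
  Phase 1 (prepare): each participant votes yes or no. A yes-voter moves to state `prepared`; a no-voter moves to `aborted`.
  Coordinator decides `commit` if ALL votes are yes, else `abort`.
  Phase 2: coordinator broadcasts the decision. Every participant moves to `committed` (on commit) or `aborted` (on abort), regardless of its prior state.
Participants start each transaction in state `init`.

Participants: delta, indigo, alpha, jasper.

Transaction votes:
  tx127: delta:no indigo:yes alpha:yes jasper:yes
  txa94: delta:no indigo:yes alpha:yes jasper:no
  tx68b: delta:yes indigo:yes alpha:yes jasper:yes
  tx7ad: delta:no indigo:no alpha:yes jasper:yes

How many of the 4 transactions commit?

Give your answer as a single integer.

tx127: no from delta -> abort (commits=0)
txa94: no from delta, jasper -> abort (commits=0)
tx68b: all yes -> commit (commits=1)
tx7ad: no from delta, indigo -> abort (commits=1)

Answer: 1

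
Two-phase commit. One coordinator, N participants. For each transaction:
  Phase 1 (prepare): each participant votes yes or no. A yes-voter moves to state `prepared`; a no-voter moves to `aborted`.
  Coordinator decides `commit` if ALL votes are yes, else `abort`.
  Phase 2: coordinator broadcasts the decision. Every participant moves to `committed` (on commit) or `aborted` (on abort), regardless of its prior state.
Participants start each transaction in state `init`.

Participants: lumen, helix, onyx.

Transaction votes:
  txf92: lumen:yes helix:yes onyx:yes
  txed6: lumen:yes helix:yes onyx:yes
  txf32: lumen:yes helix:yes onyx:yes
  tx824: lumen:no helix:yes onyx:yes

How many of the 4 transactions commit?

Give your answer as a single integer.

txf92: all yes -> commit (commits=1)
txed6: all yes -> commit (commits=2)
txf32: all yes -> commit (commits=3)
tx824: no from lumen -> abort (commits=3)

Answer: 3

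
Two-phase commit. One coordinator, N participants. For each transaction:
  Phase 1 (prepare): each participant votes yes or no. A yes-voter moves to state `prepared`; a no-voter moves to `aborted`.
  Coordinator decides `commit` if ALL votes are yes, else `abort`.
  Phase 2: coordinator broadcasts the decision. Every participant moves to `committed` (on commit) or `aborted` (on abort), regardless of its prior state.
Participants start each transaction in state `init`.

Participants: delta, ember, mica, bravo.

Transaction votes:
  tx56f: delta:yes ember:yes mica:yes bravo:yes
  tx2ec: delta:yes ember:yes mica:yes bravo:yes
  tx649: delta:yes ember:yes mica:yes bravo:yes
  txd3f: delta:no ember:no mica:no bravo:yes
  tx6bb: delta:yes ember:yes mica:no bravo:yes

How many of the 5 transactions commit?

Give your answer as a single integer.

tx56f: all yes -> commit (commits=1)
tx2ec: all yes -> commit (commits=2)
tx649: all yes -> commit (commits=3)
txd3f: no from delta, ember, mica -> abort (commits=3)
tx6bb: no from mica -> abort (commits=3)

Answer: 3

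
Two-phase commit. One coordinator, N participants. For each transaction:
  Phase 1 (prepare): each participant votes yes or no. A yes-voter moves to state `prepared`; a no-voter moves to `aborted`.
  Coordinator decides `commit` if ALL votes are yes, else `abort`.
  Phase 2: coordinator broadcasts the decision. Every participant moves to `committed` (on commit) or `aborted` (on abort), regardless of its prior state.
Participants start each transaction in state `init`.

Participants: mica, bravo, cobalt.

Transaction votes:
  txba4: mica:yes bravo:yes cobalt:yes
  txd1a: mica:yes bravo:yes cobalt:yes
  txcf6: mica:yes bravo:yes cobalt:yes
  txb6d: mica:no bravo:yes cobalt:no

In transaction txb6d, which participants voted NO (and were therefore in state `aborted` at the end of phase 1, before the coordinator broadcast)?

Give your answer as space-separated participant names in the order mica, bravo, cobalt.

Txn txb6d phase 1: mica no -> aborted; bravo yes -> prepared; cobalt no -> aborted

Answer: mica cobalt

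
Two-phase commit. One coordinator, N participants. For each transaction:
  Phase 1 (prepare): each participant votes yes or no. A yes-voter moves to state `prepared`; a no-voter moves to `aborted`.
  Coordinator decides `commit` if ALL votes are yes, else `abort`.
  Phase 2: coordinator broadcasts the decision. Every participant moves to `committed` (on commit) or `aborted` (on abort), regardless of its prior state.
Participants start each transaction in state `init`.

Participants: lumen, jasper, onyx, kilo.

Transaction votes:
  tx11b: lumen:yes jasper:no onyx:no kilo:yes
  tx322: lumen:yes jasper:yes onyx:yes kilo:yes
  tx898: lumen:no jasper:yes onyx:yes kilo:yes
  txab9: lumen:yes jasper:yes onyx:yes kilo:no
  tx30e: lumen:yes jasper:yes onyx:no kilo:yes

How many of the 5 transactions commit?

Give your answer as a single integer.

tx11b: no from jasper, onyx -> abort (commits=0)
tx322: all yes -> commit (commits=1)
tx898: no from lumen -> abort (commits=1)
txab9: no from kilo -> abort (commits=1)
tx30e: no from onyx -> abort (commits=1)

Answer: 1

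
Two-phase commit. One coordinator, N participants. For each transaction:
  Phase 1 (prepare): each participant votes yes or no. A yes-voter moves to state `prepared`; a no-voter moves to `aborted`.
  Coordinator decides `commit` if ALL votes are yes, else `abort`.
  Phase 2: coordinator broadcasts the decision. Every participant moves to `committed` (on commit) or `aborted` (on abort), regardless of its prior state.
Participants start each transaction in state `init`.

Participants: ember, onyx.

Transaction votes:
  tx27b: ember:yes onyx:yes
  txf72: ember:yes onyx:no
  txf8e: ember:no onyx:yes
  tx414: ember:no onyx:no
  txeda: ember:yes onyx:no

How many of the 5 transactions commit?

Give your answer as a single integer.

Answer: 1

Derivation:
tx27b: all yes -> commit (commits=1)
txf72: no from onyx -> abort (commits=1)
txf8e: no from ember -> abort (commits=1)
tx414: no from ember, onyx -> abort (commits=1)
txeda: no from onyx -> abort (commits=1)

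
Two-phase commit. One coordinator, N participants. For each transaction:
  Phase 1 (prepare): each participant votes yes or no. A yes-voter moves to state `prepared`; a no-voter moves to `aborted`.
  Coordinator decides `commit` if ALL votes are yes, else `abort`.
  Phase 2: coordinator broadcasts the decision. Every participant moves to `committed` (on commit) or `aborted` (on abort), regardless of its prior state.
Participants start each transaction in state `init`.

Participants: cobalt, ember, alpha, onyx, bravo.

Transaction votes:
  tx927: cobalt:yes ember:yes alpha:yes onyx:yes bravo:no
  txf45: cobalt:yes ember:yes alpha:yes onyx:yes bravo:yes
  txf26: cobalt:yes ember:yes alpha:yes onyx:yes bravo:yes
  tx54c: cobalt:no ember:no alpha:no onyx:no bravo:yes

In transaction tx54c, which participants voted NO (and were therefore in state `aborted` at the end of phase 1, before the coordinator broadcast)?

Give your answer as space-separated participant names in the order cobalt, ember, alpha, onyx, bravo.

Txn tx54c phase 1: cobalt no -> aborted; ember no -> aborted; alpha no -> aborted; onyx no -> aborted; bravo yes -> prepared

Answer: cobalt ember alpha onyx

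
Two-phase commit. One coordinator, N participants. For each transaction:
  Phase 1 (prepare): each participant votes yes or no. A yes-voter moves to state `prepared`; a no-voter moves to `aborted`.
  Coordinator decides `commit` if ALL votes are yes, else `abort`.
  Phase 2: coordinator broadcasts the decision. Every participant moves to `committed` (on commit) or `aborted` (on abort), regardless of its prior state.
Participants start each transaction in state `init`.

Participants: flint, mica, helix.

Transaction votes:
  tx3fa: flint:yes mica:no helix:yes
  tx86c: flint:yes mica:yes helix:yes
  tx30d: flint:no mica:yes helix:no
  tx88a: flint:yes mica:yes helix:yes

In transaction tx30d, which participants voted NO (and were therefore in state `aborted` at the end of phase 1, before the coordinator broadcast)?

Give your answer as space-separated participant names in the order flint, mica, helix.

Txn tx30d phase 1: flint no -> aborted; mica yes -> prepared; helix no -> aborted

Answer: flint helix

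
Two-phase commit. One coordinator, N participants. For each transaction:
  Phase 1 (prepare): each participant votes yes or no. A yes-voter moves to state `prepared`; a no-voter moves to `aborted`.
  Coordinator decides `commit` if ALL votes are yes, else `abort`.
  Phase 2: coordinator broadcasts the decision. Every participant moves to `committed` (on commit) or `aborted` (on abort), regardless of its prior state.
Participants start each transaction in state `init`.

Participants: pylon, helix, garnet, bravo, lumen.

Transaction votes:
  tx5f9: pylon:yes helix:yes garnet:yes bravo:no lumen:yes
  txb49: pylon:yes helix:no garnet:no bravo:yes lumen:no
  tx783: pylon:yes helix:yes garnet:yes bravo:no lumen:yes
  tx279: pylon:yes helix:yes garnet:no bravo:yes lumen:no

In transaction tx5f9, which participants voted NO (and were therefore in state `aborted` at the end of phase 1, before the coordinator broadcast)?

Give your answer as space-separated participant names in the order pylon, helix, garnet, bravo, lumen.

Answer: bravo

Derivation:
Txn tx5f9 phase 1: pylon yes -> prepared; helix yes -> prepared; garnet yes -> prepared; bravo no -> aborted; lumen yes -> prepared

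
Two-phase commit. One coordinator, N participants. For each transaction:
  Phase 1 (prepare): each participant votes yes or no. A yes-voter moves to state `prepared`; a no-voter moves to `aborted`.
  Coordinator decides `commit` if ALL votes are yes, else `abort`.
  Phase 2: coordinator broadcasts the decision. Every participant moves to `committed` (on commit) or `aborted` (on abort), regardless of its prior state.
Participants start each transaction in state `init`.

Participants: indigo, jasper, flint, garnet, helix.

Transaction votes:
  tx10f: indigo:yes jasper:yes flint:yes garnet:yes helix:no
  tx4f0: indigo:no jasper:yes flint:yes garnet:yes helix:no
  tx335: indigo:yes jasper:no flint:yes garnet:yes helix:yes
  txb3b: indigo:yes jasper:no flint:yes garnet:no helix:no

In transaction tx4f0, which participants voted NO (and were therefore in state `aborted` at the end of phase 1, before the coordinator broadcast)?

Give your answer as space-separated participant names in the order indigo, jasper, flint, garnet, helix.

Txn tx4f0 phase 1: indigo no -> aborted; jasper yes -> prepared; flint yes -> prepared; garnet yes -> prepared; helix no -> aborted

Answer: indigo helix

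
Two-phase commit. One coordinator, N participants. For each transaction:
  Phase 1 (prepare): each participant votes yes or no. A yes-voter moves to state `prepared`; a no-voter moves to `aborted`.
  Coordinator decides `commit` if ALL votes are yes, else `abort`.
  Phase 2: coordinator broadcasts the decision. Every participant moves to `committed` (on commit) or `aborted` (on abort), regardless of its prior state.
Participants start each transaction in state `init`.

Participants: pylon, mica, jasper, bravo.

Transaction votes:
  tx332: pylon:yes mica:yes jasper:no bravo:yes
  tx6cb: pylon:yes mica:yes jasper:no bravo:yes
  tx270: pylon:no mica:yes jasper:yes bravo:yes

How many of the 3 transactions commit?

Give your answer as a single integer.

tx332: no from jasper -> abort (commits=0)
tx6cb: no from jasper -> abort (commits=0)
tx270: no from pylon -> abort (commits=0)

Answer: 0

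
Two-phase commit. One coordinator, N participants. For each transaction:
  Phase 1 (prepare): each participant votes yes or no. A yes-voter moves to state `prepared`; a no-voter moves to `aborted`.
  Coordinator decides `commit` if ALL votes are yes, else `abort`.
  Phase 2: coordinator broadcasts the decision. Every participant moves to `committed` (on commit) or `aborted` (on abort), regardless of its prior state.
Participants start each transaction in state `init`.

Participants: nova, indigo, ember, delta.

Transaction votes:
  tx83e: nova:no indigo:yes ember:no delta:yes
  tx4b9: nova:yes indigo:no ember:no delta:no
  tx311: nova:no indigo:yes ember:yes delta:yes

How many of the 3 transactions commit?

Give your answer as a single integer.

Answer: 0

Derivation:
tx83e: no from nova, ember -> abort (commits=0)
tx4b9: no from indigo, ember, delta -> abort (commits=0)
tx311: no from nova -> abort (commits=0)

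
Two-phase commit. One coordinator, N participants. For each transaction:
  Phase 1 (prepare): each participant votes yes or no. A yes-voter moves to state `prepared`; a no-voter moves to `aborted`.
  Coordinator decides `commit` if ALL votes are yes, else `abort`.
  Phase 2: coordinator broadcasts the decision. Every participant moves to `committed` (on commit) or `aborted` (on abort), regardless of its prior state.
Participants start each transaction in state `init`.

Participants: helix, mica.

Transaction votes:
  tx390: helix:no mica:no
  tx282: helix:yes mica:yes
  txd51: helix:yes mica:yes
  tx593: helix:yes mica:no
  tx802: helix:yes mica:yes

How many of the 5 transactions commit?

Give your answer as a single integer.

tx390: no from helix, mica -> abort (commits=0)
tx282: all yes -> commit (commits=1)
txd51: all yes -> commit (commits=2)
tx593: no from mica -> abort (commits=2)
tx802: all yes -> commit (commits=3)

Answer: 3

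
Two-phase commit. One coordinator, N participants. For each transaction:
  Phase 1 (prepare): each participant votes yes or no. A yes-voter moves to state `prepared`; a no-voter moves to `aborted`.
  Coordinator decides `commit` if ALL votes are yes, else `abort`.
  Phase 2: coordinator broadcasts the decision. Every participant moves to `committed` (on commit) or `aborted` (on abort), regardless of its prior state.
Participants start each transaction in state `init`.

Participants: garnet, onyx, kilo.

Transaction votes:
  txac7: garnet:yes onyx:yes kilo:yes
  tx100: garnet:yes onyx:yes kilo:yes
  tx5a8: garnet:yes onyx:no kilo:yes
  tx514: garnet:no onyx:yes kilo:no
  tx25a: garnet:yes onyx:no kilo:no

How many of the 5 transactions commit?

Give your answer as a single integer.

txac7: all yes -> commit (commits=1)
tx100: all yes -> commit (commits=2)
tx5a8: no from onyx -> abort (commits=2)
tx514: no from garnet, kilo -> abort (commits=2)
tx25a: no from onyx, kilo -> abort (commits=2)

Answer: 2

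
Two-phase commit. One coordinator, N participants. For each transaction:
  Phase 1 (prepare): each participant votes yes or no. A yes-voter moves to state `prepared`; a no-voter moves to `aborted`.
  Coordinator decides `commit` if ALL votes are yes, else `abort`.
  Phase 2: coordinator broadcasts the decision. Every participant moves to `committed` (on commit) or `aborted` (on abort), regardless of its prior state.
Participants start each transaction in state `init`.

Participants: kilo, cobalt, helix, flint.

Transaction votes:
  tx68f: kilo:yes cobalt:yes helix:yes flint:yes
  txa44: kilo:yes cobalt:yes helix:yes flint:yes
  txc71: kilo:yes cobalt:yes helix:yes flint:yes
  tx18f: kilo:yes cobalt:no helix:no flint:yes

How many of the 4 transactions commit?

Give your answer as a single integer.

Answer: 3

Derivation:
tx68f: all yes -> commit (commits=1)
txa44: all yes -> commit (commits=2)
txc71: all yes -> commit (commits=3)
tx18f: no from cobalt, helix -> abort (commits=3)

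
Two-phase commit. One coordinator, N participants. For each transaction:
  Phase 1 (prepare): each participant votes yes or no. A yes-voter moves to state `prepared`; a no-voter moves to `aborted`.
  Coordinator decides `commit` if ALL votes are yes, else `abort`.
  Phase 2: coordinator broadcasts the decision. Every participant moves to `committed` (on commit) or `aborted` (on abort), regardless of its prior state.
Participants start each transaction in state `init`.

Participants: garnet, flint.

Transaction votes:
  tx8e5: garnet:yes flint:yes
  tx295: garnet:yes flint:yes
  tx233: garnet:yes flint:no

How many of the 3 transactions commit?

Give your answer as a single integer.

Answer: 2

Derivation:
tx8e5: all yes -> commit (commits=1)
tx295: all yes -> commit (commits=2)
tx233: no from flint -> abort (commits=2)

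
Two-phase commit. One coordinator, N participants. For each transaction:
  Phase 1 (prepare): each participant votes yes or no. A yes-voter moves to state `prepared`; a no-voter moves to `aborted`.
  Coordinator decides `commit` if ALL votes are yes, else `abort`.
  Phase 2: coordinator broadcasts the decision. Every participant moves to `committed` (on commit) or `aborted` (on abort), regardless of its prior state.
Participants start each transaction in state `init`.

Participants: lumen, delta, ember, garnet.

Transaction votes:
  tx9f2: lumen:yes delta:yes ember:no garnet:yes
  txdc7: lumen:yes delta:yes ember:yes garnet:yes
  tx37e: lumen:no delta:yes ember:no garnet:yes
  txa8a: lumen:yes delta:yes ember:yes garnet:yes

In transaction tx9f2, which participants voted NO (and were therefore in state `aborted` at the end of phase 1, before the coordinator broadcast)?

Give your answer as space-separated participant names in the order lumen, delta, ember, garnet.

Txn tx9f2 phase 1: lumen yes -> prepared; delta yes -> prepared; ember no -> aborted; garnet yes -> prepared

Answer: ember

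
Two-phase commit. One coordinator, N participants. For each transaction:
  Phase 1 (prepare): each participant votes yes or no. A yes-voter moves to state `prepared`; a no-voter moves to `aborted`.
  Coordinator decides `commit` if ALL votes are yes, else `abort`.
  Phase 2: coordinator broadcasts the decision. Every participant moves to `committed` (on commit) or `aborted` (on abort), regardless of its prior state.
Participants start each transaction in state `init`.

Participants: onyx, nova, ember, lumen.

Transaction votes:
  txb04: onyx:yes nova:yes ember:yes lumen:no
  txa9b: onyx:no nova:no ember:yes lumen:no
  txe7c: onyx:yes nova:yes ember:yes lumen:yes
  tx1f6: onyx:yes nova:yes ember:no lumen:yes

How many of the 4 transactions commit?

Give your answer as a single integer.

Answer: 1

Derivation:
txb04: no from lumen -> abort (commits=0)
txa9b: no from onyx, nova, lumen -> abort (commits=0)
txe7c: all yes -> commit (commits=1)
tx1f6: no from ember -> abort (commits=1)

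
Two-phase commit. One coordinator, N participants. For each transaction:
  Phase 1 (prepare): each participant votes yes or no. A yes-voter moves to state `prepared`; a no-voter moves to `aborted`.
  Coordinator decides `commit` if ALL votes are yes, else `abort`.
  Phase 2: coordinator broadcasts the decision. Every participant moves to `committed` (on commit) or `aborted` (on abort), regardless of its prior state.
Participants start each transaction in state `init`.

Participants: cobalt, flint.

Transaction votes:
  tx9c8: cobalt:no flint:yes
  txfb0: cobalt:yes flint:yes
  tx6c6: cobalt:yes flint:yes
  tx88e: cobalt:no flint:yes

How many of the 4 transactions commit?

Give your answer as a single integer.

tx9c8: no from cobalt -> abort (commits=0)
txfb0: all yes -> commit (commits=1)
tx6c6: all yes -> commit (commits=2)
tx88e: no from cobalt -> abort (commits=2)

Answer: 2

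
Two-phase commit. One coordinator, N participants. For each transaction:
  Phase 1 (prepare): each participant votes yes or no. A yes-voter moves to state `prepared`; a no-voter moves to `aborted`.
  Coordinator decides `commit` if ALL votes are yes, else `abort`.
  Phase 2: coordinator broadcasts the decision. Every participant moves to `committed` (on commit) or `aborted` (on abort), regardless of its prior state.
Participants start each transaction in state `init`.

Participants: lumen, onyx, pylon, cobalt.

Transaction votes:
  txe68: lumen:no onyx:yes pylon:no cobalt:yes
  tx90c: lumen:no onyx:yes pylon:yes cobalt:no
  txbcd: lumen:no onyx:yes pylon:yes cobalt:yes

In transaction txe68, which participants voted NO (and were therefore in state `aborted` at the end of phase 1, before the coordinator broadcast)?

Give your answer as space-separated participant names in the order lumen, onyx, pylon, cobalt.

Answer: lumen pylon

Derivation:
Txn txe68 phase 1: lumen no -> aborted; onyx yes -> prepared; pylon no -> aborted; cobalt yes -> prepared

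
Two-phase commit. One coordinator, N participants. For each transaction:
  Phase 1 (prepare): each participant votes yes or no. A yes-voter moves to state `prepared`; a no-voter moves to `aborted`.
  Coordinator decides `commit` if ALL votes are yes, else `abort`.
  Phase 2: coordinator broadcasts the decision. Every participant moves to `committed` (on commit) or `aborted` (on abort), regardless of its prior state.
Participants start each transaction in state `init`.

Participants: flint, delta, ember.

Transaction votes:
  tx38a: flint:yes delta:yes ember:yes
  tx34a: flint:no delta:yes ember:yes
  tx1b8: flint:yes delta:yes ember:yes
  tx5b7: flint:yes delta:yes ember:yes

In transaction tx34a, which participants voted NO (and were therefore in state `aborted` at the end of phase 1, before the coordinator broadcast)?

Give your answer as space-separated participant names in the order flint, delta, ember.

Txn tx34a phase 1: flint no -> aborted; delta yes -> prepared; ember yes -> prepared

Answer: flint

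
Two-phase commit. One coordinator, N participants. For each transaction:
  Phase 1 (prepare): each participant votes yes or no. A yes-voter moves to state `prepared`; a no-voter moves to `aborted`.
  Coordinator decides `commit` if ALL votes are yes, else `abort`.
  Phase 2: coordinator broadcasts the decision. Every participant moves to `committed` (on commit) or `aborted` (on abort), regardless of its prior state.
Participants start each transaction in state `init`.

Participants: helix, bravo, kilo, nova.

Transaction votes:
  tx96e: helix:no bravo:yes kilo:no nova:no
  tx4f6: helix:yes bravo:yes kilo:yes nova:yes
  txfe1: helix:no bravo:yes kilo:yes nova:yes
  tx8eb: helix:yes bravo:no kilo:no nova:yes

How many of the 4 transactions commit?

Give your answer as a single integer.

Answer: 1

Derivation:
tx96e: no from helix, kilo, nova -> abort (commits=0)
tx4f6: all yes -> commit (commits=1)
txfe1: no from helix -> abort (commits=1)
tx8eb: no from bravo, kilo -> abort (commits=1)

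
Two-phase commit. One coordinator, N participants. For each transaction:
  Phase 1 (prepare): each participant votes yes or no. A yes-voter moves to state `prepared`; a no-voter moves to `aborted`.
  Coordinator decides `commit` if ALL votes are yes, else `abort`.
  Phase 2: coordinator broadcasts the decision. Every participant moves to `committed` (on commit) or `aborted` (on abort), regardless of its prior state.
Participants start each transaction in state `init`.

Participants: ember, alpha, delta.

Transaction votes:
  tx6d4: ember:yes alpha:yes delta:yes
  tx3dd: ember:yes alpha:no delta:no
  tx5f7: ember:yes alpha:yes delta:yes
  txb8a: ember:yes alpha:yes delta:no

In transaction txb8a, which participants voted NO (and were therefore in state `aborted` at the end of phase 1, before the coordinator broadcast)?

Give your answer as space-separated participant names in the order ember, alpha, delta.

Txn txb8a phase 1: ember yes -> prepared; alpha yes -> prepared; delta no -> aborted

Answer: delta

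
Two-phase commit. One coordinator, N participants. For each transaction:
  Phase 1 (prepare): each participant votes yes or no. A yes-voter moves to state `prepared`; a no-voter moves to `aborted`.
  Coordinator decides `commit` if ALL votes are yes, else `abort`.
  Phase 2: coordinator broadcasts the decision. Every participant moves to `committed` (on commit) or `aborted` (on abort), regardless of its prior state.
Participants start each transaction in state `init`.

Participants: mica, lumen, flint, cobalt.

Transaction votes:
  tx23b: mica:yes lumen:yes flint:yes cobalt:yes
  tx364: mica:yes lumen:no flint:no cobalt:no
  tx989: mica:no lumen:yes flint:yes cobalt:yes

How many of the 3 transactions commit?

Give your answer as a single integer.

Answer: 1

Derivation:
tx23b: all yes -> commit (commits=1)
tx364: no from lumen, flint, cobalt -> abort (commits=1)
tx989: no from mica -> abort (commits=1)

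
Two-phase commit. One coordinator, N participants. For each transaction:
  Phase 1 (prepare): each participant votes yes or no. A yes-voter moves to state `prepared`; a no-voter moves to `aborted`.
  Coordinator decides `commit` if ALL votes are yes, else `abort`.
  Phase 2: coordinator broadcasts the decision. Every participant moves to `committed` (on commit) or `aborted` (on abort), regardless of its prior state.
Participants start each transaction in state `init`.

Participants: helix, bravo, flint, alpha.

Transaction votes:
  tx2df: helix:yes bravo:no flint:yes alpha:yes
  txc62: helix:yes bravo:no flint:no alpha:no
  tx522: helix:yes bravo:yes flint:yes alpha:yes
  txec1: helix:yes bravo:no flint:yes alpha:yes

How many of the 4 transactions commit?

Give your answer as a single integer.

Answer: 1

Derivation:
tx2df: no from bravo -> abort (commits=0)
txc62: no from bravo, flint, alpha -> abort (commits=0)
tx522: all yes -> commit (commits=1)
txec1: no from bravo -> abort (commits=1)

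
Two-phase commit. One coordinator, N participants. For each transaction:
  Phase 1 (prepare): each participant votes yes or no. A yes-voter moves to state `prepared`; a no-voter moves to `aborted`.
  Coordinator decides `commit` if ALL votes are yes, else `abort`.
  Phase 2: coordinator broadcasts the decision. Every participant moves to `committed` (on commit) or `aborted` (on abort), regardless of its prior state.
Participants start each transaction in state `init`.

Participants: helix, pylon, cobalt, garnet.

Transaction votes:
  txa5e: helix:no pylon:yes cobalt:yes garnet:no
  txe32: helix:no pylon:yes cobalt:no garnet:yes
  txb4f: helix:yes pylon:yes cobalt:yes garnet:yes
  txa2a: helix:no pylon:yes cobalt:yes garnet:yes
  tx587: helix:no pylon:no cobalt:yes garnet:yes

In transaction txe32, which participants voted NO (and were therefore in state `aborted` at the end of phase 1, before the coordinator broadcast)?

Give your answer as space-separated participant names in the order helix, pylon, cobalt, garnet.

Answer: helix cobalt

Derivation:
Txn txe32 phase 1: helix no -> aborted; pylon yes -> prepared; cobalt no -> aborted; garnet yes -> prepared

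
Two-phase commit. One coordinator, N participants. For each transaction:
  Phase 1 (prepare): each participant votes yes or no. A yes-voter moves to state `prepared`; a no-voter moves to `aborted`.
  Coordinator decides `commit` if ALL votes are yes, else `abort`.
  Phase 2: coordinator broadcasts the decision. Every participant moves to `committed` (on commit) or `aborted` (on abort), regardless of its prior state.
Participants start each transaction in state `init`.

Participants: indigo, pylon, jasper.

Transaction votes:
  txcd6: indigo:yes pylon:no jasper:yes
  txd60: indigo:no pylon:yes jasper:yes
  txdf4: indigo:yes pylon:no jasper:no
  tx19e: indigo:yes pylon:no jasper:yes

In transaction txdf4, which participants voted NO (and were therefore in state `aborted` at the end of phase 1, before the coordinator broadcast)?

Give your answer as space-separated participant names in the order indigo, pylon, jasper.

Answer: pylon jasper

Derivation:
Txn txdf4 phase 1: indigo yes -> prepared; pylon no -> aborted; jasper no -> aborted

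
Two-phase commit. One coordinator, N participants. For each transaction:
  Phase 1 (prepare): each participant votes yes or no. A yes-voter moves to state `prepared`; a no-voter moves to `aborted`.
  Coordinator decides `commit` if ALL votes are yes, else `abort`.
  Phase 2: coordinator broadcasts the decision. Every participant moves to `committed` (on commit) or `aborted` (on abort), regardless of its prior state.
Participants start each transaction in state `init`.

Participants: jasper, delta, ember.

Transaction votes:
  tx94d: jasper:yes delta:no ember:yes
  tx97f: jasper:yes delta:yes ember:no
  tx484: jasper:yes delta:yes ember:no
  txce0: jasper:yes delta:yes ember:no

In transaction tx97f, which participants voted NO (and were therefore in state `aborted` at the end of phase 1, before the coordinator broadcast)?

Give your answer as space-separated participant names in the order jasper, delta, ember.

Answer: ember

Derivation:
Txn tx97f phase 1: jasper yes -> prepared; delta yes -> prepared; ember no -> aborted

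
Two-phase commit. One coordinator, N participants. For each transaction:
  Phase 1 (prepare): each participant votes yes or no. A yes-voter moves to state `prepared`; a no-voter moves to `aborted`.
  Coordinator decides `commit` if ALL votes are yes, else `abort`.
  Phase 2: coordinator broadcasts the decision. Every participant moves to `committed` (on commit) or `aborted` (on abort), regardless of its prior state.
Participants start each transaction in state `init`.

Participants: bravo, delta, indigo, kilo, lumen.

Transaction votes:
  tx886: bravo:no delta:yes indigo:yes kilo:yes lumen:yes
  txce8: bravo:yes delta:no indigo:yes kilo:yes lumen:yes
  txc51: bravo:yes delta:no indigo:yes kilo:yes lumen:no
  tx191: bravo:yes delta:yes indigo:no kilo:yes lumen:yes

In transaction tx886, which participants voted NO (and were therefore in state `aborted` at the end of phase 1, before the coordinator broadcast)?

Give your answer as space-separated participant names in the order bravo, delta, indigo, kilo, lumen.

Answer: bravo

Derivation:
Txn tx886 phase 1: bravo no -> aborted; delta yes -> prepared; indigo yes -> prepared; kilo yes -> prepared; lumen yes -> prepared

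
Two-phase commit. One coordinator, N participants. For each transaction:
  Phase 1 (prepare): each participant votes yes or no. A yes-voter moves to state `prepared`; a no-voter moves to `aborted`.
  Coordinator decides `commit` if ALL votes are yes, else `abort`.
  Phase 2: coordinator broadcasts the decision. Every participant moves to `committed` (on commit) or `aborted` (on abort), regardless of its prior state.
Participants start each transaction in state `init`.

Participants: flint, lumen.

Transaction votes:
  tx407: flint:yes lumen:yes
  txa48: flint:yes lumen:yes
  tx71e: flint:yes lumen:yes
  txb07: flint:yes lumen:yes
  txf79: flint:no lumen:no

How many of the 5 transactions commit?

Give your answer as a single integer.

Answer: 4

Derivation:
tx407: all yes -> commit (commits=1)
txa48: all yes -> commit (commits=2)
tx71e: all yes -> commit (commits=3)
txb07: all yes -> commit (commits=4)
txf79: no from flint, lumen -> abort (commits=4)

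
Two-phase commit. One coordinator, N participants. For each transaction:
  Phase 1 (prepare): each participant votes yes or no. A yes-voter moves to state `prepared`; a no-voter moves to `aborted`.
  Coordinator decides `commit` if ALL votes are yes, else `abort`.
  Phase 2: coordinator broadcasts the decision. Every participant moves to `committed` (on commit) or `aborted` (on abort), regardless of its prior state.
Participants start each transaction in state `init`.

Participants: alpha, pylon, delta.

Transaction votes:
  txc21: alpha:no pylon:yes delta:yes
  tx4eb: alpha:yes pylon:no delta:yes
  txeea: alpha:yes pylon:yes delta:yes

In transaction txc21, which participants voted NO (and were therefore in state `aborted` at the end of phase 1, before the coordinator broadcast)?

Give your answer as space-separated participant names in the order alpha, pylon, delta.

Txn txc21 phase 1: alpha no -> aborted; pylon yes -> prepared; delta yes -> prepared

Answer: alpha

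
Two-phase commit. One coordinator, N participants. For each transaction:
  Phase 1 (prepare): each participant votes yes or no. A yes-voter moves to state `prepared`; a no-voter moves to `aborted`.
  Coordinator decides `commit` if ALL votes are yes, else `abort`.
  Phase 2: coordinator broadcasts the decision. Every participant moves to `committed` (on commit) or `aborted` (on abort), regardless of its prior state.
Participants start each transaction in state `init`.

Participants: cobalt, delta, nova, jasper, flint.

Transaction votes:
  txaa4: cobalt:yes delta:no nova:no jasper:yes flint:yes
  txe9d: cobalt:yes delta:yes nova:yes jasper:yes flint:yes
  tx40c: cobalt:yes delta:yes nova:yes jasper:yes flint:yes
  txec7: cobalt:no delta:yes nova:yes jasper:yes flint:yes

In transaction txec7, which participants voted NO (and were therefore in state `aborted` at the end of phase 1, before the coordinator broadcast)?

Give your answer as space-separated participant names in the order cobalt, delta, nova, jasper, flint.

Answer: cobalt

Derivation:
Txn txec7 phase 1: cobalt no -> aborted; delta yes -> prepared; nova yes -> prepared; jasper yes -> prepared; flint yes -> prepared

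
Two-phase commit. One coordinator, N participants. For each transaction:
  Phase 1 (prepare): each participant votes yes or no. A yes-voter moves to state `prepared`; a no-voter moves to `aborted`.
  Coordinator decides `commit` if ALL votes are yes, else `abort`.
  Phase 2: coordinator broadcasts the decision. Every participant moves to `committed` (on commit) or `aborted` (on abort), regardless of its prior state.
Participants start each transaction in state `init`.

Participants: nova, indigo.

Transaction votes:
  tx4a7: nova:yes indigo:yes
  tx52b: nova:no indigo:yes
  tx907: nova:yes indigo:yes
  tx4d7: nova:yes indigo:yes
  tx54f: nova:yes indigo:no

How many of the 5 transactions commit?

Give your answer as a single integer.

tx4a7: all yes -> commit (commits=1)
tx52b: no from nova -> abort (commits=1)
tx907: all yes -> commit (commits=2)
tx4d7: all yes -> commit (commits=3)
tx54f: no from indigo -> abort (commits=3)

Answer: 3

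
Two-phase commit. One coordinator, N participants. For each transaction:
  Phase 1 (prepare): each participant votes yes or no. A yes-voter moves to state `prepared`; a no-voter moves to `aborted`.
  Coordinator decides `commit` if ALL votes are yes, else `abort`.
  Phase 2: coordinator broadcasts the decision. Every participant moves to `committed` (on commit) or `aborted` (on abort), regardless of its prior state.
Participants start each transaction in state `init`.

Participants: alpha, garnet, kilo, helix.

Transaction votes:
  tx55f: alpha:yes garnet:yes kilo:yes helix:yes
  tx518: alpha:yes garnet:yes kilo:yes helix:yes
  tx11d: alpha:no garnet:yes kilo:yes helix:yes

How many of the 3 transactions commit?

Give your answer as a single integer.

Answer: 2

Derivation:
tx55f: all yes -> commit (commits=1)
tx518: all yes -> commit (commits=2)
tx11d: no from alpha -> abort (commits=2)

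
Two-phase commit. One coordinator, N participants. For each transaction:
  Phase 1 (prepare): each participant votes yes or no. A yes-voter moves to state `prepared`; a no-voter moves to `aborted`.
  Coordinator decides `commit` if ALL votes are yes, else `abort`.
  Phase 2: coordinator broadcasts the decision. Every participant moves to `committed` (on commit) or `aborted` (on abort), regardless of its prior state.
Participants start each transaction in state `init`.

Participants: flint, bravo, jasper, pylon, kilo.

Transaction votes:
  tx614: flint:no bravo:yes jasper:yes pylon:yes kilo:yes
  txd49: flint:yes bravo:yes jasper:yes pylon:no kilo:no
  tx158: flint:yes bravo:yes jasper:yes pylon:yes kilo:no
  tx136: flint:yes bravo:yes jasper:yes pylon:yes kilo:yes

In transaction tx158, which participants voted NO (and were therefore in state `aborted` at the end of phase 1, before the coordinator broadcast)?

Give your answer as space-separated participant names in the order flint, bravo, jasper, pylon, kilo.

Txn tx158 phase 1: flint yes -> prepared; bravo yes -> prepared; jasper yes -> prepared; pylon yes -> prepared; kilo no -> aborted

Answer: kilo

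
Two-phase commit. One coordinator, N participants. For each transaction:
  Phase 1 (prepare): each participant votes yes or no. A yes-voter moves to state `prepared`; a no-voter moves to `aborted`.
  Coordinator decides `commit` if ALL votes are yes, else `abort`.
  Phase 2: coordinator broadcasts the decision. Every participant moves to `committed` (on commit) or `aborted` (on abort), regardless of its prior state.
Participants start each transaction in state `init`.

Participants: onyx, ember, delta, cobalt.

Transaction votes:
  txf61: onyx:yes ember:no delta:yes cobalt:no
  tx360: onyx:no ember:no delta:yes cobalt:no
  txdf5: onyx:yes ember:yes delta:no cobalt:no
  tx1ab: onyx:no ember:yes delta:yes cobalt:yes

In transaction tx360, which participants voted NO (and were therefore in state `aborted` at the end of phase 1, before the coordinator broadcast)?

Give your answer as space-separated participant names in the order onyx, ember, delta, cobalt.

Answer: onyx ember cobalt

Derivation:
Txn tx360 phase 1: onyx no -> aborted; ember no -> aborted; delta yes -> prepared; cobalt no -> aborted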